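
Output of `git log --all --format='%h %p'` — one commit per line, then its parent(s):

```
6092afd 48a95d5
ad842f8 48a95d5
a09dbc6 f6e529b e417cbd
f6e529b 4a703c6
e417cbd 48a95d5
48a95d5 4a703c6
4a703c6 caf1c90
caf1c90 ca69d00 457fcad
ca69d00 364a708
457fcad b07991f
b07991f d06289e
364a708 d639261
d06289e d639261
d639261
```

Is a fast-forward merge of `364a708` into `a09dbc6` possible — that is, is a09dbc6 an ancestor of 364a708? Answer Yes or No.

No

A fast-forward from a09dbc6 to 364a708 is possible iff a09dbc6 is an ancestor of 364a708.
Ancestors of 364a708: {364a708, d639261}.
a09dbc6 is not among them, so fast-forward is not possible.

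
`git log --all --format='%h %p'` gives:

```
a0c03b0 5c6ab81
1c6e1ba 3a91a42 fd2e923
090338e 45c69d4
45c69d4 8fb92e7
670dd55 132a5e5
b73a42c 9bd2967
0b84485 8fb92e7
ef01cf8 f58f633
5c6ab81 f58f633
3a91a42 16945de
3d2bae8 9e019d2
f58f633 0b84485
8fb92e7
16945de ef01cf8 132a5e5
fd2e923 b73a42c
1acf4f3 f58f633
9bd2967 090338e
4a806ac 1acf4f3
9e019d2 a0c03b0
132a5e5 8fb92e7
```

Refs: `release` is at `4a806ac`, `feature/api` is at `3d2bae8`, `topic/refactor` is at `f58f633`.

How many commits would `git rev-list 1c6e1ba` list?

Walking parent pointers from 1c6e1ba: reachable set = {090338e, 0b84485, 132a5e5, 16945de, 1c6e1ba, 3a91a42, 45c69d4, 8fb92e7, 9bd2967, b73a42c, ef01cf8, f58f633, fd2e923}.
That is 13 commits.

13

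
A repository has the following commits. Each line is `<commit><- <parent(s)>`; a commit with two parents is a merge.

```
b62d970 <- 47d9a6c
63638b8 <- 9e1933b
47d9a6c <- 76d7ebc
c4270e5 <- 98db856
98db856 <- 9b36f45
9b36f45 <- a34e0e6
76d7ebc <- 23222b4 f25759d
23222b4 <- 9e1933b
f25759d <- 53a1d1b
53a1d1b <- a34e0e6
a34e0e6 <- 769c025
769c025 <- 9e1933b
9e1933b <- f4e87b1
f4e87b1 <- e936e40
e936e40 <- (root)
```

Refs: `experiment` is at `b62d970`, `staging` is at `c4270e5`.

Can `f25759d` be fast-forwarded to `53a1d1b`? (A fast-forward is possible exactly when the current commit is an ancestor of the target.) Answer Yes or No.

No

A fast-forward from f25759d to 53a1d1b is possible iff f25759d is an ancestor of 53a1d1b.
Ancestors of 53a1d1b: {53a1d1b, 769c025, 9e1933b, a34e0e6, e936e40, f4e87b1}.
f25759d is not among them, so fast-forward is not possible.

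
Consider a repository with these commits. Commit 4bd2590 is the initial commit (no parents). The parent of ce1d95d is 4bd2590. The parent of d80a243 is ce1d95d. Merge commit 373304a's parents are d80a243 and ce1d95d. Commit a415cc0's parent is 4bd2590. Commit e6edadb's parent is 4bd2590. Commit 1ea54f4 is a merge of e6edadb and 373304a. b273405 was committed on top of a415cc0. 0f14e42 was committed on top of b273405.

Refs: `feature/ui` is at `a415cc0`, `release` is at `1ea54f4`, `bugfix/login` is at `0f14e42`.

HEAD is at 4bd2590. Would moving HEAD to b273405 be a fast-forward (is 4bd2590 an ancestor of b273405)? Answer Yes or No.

Yes

A fast-forward from 4bd2590 to b273405 is possible iff 4bd2590 is an ancestor of b273405.
Ancestors of b273405: {4bd2590, a415cc0, b273405}.
4bd2590 is among them, so fast-forward is possible.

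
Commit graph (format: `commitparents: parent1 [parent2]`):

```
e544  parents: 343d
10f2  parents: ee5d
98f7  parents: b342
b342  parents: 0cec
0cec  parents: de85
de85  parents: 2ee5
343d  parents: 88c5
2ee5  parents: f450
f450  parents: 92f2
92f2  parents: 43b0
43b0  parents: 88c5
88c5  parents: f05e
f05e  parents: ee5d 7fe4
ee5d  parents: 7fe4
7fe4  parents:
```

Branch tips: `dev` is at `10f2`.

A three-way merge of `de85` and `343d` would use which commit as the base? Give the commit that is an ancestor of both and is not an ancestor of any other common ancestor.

Ancestors of de85: {2ee5, 43b0, 7fe4, 88c5, 92f2, de85, ee5d, f05e, f450}.
Ancestors of 343d: {343d, 7fe4, 88c5, ee5d, f05e}.
Common ancestors: {7fe4, 88c5, ee5d, f05e}.
Among these, 88c5 is not an ancestor of any other common ancestor — it is the merge base.

88c5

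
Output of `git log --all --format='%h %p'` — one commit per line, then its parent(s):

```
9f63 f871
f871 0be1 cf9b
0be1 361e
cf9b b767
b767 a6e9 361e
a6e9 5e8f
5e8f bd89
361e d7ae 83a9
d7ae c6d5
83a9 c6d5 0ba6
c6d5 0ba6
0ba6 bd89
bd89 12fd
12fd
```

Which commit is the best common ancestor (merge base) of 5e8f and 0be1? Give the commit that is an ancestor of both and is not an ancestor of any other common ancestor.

bd89

Ancestors of 5e8f: {12fd, 5e8f, bd89}.
Ancestors of 0be1: {0ba6, 0be1, 12fd, 361e, 83a9, bd89, c6d5, d7ae}.
Common ancestors: {12fd, bd89}.
Among these, bd89 is not an ancestor of any other common ancestor — it is the merge base.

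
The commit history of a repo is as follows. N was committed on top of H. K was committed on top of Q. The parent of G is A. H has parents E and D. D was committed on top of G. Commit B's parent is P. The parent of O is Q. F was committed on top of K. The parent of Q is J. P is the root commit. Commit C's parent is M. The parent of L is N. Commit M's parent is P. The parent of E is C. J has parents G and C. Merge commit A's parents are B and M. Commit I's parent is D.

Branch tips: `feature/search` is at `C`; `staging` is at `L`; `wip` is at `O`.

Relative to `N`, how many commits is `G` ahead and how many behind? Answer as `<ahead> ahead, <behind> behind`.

0 ahead, 5 behind

Reachable from G: {A, B, G, M, P}.
Reachable from N: {A, B, C, D, E, G, H, M, N, P}.
Only in G's history (ahead): {} — 0.
Only in N's history (behind): {C, D, E, H, N} — 5.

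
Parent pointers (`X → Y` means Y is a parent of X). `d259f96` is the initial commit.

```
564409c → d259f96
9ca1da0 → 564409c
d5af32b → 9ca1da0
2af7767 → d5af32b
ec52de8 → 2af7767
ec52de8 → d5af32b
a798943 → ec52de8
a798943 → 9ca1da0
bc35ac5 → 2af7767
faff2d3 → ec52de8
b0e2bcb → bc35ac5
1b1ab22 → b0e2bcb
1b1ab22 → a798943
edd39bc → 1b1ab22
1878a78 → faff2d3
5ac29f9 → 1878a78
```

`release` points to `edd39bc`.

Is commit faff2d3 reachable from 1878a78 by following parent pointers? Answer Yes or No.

Yes

Ancestors of 1878a78 (commits reachable by following parents): {1878a78, 2af7767, 564409c, 9ca1da0, d259f96, d5af32b, ec52de8, faff2d3}.
faff2d3 is in that set, so it is an ancestor of 1878a78.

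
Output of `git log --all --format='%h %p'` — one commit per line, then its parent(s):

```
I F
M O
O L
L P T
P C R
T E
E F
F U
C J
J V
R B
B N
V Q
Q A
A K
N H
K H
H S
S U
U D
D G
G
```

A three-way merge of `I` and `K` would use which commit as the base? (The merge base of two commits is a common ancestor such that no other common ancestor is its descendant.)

Ancestors of I: {D, F, G, I, U}.
Ancestors of K: {D, G, H, K, S, U}.
Common ancestors: {D, G, U}.
Among these, U is not an ancestor of any other common ancestor — it is the merge base.

U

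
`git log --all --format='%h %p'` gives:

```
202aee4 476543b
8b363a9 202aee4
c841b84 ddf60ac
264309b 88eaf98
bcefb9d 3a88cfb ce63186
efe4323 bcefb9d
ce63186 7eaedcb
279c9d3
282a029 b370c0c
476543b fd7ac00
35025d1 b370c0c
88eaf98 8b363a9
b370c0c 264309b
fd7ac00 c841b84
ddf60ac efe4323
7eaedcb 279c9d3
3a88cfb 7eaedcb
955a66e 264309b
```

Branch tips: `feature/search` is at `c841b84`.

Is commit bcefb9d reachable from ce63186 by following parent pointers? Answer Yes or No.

Ancestors of ce63186: {279c9d3, 7eaedcb, ce63186}.
bcefb9d is not in that set, so it is not an ancestor of ce63186.

No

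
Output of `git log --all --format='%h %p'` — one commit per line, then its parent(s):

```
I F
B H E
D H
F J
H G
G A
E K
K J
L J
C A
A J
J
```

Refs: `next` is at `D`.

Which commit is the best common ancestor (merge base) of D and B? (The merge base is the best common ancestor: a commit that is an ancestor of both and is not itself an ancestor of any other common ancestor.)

H

Ancestors of D: {A, D, G, H, J}.
Ancestors of B: {A, B, E, G, H, J, K}.
Common ancestors: {A, G, H, J}.
Among these, H is not an ancestor of any other common ancestor — it is the merge base.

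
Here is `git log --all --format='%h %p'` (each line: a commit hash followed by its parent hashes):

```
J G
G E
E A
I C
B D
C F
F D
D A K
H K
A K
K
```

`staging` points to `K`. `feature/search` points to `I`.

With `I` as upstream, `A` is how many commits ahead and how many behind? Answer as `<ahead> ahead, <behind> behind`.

Reachable from A: {A, K}.
Reachable from I: {A, C, D, F, I, K}.
Only in A's history (ahead): {} — 0.
Only in I's history (behind): {C, D, F, I} — 4.

0 ahead, 4 behind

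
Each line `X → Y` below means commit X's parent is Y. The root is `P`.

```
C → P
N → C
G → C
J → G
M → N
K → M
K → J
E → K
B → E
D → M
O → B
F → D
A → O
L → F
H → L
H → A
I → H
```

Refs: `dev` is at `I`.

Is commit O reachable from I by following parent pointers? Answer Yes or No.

Ancestors of I (commits reachable by following parents): {A, B, C, D, E, F, G, H, I, J, K, L, M, N, O, P}.
O is in that set, so it is an ancestor of I.

Yes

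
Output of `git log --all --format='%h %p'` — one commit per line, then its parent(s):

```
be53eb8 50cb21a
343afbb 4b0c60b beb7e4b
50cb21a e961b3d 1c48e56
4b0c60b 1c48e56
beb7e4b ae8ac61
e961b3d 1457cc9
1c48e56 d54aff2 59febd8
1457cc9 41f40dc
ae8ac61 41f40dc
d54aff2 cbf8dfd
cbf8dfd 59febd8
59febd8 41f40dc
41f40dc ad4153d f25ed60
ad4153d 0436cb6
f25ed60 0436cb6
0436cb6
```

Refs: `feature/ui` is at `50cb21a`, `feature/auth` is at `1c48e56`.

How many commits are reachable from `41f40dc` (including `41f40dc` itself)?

4

Walking parent pointers from 41f40dc: reachable set = {0436cb6, 41f40dc, ad4153d, f25ed60}.
That is 4 commits.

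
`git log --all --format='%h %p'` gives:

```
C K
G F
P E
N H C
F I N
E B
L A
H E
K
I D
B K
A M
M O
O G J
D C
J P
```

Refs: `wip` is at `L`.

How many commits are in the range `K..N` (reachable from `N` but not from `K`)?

Reachable from N: {B, C, E, H, K, N}.
Reachable from K: {K}.
In N's history but not K's: {B, C, E, H, N} — 5 commits.

5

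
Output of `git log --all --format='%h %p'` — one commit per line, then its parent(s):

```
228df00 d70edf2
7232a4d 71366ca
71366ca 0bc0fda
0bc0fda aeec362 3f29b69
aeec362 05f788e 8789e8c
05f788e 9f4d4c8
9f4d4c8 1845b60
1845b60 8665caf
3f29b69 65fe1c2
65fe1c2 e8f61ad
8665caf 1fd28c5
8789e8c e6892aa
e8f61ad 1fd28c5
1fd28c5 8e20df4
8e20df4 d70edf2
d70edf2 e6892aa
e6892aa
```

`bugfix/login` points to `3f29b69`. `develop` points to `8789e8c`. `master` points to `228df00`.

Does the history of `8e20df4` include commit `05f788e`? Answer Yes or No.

Ancestors of 8e20df4: {8e20df4, d70edf2, e6892aa}.
05f788e is not in that set, so it is not an ancestor of 8e20df4.

No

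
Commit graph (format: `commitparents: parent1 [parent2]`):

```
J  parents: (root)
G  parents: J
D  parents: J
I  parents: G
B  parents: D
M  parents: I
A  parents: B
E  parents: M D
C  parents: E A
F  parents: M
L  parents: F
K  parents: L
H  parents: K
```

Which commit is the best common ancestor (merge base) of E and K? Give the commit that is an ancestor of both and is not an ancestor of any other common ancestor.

M

Ancestors of E: {D, E, G, I, J, M}.
Ancestors of K: {F, G, I, J, K, L, M}.
Common ancestors: {G, I, J, M}.
Among these, M is not an ancestor of any other common ancestor — it is the merge base.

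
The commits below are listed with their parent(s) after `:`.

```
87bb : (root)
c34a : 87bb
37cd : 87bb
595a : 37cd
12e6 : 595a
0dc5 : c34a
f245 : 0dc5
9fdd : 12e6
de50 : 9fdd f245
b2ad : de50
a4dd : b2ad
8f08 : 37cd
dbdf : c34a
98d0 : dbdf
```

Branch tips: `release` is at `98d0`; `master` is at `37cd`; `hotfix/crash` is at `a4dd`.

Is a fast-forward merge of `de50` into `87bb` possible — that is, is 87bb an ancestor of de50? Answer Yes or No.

A fast-forward from 87bb to de50 is possible iff 87bb is an ancestor of de50.
Ancestors of de50: {0dc5, 12e6, 37cd, 595a, 87bb, 9fdd, c34a, de50, f245}.
87bb is among them, so fast-forward is possible.

Yes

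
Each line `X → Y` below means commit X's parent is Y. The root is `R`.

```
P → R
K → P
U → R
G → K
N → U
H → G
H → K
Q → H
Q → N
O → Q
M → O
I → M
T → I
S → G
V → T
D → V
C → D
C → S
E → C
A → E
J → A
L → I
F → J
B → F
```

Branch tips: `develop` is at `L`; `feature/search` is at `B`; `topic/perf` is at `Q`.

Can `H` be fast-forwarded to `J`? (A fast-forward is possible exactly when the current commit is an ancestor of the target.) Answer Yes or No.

A fast-forward from H to J is possible iff H is an ancestor of J.
Ancestors of J: {A, C, D, E, G, H, I, J, K, M, N, O, P, Q, R, S, T, U, V}.
H is among them, so fast-forward is possible.

Yes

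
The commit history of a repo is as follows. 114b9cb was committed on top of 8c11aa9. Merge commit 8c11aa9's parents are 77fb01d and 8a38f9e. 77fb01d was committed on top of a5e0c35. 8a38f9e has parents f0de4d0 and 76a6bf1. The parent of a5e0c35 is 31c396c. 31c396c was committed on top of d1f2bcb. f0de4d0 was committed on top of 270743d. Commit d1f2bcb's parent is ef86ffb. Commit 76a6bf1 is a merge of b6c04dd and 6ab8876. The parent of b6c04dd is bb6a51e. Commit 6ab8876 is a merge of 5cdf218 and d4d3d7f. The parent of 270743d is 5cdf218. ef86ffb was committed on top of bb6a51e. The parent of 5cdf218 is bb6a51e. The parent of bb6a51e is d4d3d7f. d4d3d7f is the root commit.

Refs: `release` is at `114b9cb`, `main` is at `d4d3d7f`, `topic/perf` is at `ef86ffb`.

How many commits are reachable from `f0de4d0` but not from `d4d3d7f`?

4

Reachable from f0de4d0: {270743d, 5cdf218, bb6a51e, d4d3d7f, f0de4d0}.
Reachable from d4d3d7f: {d4d3d7f}.
In f0de4d0's history but not d4d3d7f's: {270743d, 5cdf218, bb6a51e, f0de4d0} — 4 commits.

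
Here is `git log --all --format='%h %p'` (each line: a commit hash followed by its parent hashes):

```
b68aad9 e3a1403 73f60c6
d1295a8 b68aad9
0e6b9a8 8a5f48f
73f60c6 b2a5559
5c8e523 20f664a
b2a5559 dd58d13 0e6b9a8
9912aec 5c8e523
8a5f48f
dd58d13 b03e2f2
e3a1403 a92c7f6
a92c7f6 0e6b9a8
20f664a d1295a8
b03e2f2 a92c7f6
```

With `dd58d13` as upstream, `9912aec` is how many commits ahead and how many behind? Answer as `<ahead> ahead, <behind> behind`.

Reachable from 9912aec: {0e6b9a8, 20f664a, 5c8e523, 73f60c6, 8a5f48f, 9912aec, a92c7f6, b03e2f2, b2a5559, b68aad9, d1295a8, dd58d13, e3a1403}.
Reachable from dd58d13: {0e6b9a8, 8a5f48f, a92c7f6, b03e2f2, dd58d13}.
Only in 9912aec's history (ahead): {20f664a, 5c8e523, 73f60c6, 9912aec, b2a5559, b68aad9, d1295a8, e3a1403} — 8.
Only in dd58d13's history (behind): {} — 0.

8 ahead, 0 behind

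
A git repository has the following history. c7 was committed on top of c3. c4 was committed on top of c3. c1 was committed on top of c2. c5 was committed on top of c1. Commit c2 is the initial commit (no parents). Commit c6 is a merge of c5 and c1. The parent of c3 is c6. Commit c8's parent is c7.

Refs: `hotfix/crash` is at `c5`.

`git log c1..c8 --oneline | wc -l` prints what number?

Reachable from c8: {c1, c2, c3, c5, c6, c7, c8}.
Reachable from c1: {c1, c2}.
In c8's history but not c1's: {c3, c5, c6, c7, c8} — 5 commits.

5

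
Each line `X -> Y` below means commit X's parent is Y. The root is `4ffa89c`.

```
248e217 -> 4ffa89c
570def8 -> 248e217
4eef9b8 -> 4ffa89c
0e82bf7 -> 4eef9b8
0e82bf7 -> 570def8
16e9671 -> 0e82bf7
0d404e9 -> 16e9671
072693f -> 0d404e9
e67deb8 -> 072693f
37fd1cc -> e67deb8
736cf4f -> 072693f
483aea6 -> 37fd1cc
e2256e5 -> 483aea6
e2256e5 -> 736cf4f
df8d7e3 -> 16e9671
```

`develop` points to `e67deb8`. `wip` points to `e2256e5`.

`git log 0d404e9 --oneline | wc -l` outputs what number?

7

Walking parent pointers from 0d404e9: reachable set = {0d404e9, 0e82bf7, 16e9671, 248e217, 4eef9b8, 4ffa89c, 570def8}.
That is 7 commits.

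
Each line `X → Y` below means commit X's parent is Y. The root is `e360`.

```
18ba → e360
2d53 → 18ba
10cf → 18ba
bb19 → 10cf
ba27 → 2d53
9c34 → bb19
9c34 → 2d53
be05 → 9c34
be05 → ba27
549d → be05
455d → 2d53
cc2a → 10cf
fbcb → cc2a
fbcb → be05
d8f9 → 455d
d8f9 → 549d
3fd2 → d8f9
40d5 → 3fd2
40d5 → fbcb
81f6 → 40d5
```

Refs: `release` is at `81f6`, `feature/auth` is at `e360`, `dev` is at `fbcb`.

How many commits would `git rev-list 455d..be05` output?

5

Reachable from be05: {10cf, 18ba, 2d53, 9c34, ba27, bb19, be05, e360}.
Reachable from 455d: {18ba, 2d53, 455d, e360}.
In be05's history but not 455d's: {10cf, 9c34, ba27, bb19, be05} — 5 commits.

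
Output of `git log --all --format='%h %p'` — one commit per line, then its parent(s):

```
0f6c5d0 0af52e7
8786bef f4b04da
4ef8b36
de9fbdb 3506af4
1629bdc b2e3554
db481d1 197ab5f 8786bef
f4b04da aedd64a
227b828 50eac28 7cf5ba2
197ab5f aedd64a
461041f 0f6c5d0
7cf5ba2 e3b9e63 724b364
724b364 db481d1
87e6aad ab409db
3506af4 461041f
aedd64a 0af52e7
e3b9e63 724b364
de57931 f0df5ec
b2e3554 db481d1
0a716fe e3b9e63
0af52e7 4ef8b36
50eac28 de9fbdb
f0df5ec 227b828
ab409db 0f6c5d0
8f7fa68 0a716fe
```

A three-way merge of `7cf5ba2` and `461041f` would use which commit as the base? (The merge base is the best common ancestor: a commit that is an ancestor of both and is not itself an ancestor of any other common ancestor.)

Ancestors of 7cf5ba2: {0af52e7, 197ab5f, 4ef8b36, 724b364, 7cf5ba2, 8786bef, aedd64a, db481d1, e3b9e63, f4b04da}.
Ancestors of 461041f: {0af52e7, 0f6c5d0, 461041f, 4ef8b36}.
Common ancestors: {0af52e7, 4ef8b36}.
Among these, 0af52e7 is not an ancestor of any other common ancestor — it is the merge base.

0af52e7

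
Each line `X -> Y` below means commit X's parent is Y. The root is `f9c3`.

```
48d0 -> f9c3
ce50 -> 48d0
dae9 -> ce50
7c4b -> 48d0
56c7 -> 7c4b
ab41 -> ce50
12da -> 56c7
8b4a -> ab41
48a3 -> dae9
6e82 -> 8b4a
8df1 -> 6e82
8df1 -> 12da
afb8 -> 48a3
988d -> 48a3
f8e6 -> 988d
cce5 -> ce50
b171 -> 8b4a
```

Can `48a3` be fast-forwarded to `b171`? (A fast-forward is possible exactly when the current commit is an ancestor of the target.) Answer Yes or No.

A fast-forward from 48a3 to b171 is possible iff 48a3 is an ancestor of b171.
Ancestors of b171: {48d0, 8b4a, ab41, b171, ce50, f9c3}.
48a3 is not among them, so fast-forward is not possible.

No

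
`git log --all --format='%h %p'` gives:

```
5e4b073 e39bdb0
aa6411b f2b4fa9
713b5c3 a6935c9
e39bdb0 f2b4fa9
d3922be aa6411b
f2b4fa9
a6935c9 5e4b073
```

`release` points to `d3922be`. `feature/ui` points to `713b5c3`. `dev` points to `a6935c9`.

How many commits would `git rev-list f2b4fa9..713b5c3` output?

Reachable from 713b5c3: {5e4b073, 713b5c3, a6935c9, e39bdb0, f2b4fa9}.
Reachable from f2b4fa9: {f2b4fa9}.
In 713b5c3's history but not f2b4fa9's: {5e4b073, 713b5c3, a6935c9, e39bdb0} — 4 commits.

4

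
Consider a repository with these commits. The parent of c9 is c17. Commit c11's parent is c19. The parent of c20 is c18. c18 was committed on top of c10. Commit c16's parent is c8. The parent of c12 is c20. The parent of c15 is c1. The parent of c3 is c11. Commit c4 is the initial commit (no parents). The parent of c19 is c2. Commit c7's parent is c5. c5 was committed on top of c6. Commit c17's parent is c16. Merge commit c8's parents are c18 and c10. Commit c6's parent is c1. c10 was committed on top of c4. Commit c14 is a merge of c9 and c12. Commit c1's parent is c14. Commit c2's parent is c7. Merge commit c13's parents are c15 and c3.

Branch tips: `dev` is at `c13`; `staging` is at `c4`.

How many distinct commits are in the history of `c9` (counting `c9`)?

7

Walking parent pointers from c9: reachable set = {c10, c16, c17, c18, c4, c8, c9}.
That is 7 commits.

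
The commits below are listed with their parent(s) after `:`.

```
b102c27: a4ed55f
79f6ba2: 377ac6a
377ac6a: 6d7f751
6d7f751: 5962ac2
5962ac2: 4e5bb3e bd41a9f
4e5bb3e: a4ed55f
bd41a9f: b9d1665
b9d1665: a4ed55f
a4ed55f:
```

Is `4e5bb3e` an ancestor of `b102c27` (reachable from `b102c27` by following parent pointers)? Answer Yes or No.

Ancestors of b102c27: {a4ed55f, b102c27}.
4e5bb3e is not in that set, so it is not an ancestor of b102c27.

No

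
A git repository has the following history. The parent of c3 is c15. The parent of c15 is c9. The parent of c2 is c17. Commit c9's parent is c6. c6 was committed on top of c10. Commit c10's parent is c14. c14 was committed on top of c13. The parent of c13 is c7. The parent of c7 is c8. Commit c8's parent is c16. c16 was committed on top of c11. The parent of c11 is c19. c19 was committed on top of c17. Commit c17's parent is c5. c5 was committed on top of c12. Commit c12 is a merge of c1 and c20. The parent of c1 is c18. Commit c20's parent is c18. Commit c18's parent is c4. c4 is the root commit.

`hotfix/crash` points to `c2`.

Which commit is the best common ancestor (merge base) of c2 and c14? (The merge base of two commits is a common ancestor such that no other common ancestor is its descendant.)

c17

Ancestors of c2: {c1, c12, c17, c18, c2, c20, c4, c5}.
Ancestors of c14: {c1, c11, c12, c13, c14, c16, c17, c18, c19, c20, c4, c5, c7, c8}.
Common ancestors: {c1, c12, c17, c18, c20, c4, c5}.
Among these, c17 is not an ancestor of any other common ancestor — it is the merge base.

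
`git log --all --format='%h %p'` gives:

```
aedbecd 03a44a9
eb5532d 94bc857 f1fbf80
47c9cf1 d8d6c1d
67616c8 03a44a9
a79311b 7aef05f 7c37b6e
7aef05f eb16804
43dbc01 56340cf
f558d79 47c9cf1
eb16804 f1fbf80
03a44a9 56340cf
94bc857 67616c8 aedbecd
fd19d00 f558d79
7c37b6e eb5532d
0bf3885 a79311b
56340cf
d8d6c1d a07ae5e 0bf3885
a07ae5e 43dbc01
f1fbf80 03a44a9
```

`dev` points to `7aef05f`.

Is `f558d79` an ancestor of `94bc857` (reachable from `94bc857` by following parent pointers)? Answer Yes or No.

No

Ancestors of 94bc857: {03a44a9, 56340cf, 67616c8, 94bc857, aedbecd}.
f558d79 is not in that set, so it is not an ancestor of 94bc857.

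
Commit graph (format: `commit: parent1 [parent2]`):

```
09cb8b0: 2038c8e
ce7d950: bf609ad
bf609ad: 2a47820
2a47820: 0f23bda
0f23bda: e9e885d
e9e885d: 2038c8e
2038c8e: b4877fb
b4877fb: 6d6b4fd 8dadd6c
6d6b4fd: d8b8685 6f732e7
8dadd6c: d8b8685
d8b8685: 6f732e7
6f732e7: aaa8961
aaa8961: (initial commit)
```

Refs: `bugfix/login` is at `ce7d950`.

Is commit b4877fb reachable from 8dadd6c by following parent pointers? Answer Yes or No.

Ancestors of 8dadd6c: {6f732e7, 8dadd6c, aaa8961, d8b8685}.
b4877fb is not in that set, so it is not an ancestor of 8dadd6c.

No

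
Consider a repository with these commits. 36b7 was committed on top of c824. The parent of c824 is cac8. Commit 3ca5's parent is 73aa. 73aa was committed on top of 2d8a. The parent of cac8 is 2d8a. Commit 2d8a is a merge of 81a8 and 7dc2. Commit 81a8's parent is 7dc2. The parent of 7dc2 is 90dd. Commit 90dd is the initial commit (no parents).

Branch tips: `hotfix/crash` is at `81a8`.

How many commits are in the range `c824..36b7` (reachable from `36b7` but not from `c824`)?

Reachable from 36b7: {2d8a, 36b7, 7dc2, 81a8, 90dd, c824, cac8}.
Reachable from c824: {2d8a, 7dc2, 81a8, 90dd, c824, cac8}.
In 36b7's history but not c824's: {36b7} — 1 commit.

1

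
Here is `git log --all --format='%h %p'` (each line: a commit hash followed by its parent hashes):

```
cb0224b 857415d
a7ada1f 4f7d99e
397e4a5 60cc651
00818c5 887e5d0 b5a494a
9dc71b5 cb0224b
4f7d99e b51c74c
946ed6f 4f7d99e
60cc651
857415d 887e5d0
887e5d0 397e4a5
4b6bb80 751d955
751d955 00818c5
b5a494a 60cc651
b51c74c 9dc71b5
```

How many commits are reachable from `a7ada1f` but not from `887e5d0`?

6

Reachable from a7ada1f: {397e4a5, 4f7d99e, 60cc651, 857415d, 887e5d0, 9dc71b5, a7ada1f, b51c74c, cb0224b}.
Reachable from 887e5d0: {397e4a5, 60cc651, 887e5d0}.
In a7ada1f's history but not 887e5d0's: {4f7d99e, 857415d, 9dc71b5, a7ada1f, b51c74c, cb0224b} — 6 commits.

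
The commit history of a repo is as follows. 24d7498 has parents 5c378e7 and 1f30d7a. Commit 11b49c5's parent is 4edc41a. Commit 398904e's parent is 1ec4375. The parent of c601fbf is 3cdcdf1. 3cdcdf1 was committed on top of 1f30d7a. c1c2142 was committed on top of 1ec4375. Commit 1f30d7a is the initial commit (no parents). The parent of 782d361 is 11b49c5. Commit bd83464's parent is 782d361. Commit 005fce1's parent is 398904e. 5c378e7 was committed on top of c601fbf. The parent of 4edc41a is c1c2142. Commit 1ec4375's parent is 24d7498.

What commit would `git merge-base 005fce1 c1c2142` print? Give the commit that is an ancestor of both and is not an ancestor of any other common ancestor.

1ec4375

Ancestors of 005fce1: {005fce1, 1ec4375, 1f30d7a, 24d7498, 398904e, 3cdcdf1, 5c378e7, c601fbf}.
Ancestors of c1c2142: {1ec4375, 1f30d7a, 24d7498, 3cdcdf1, 5c378e7, c1c2142, c601fbf}.
Common ancestors: {1ec4375, 1f30d7a, 24d7498, 3cdcdf1, 5c378e7, c601fbf}.
Among these, 1ec4375 is not an ancestor of any other common ancestor — it is the merge base.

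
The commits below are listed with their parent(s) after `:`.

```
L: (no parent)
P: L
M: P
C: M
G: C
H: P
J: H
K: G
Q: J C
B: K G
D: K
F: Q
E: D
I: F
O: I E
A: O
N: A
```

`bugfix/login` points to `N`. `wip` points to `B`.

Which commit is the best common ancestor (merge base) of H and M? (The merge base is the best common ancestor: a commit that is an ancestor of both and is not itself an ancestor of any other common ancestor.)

Ancestors of H: {H, L, P}.
Ancestors of M: {L, M, P}.
Common ancestors: {L, P}.
Among these, P is not an ancestor of any other common ancestor — it is the merge base.

P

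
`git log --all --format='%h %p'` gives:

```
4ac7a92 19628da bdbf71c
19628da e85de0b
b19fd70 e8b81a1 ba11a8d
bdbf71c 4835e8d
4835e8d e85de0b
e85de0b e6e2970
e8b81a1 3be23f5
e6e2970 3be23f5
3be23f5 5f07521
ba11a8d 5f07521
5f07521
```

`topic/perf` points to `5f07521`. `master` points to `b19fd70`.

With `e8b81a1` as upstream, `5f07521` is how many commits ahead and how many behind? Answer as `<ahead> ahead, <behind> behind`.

0 ahead, 2 behind

Reachable from 5f07521: {5f07521}.
Reachable from e8b81a1: {3be23f5, 5f07521, e8b81a1}.
Only in 5f07521's history (ahead): {} — 0.
Only in e8b81a1's history (behind): {3be23f5, e8b81a1} — 2.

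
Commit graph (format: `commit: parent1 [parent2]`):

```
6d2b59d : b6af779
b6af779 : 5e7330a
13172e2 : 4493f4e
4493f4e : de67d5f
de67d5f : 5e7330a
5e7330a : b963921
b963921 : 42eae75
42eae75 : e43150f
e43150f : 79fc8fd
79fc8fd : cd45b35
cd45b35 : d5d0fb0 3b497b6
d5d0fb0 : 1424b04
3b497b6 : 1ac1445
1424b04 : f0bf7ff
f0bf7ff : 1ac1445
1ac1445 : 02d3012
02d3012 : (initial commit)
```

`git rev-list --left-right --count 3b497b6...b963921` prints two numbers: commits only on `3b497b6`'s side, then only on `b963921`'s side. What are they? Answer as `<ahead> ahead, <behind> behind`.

0 ahead, 8 behind

Reachable from 3b497b6: {02d3012, 1ac1445, 3b497b6}.
Reachable from b963921: {02d3012, 1424b04, 1ac1445, 3b497b6, 42eae75, 79fc8fd, b963921, cd45b35, d5d0fb0, e43150f, f0bf7ff}.
Only in 3b497b6's history (ahead): {} — 0.
Only in b963921's history (behind): {1424b04, 42eae75, 79fc8fd, b963921, cd45b35, d5d0fb0, e43150f, f0bf7ff} — 8.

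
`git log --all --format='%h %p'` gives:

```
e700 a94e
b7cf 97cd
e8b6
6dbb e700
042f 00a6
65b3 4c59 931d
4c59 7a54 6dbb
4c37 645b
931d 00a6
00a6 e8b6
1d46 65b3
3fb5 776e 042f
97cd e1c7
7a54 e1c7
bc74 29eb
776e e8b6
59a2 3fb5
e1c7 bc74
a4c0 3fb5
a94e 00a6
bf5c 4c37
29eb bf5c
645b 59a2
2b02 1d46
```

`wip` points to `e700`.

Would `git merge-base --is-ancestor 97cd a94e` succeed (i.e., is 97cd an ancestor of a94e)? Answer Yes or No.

No

Ancestors of a94e: {00a6, a94e, e8b6}.
97cd is not in that set, so it is not an ancestor of a94e.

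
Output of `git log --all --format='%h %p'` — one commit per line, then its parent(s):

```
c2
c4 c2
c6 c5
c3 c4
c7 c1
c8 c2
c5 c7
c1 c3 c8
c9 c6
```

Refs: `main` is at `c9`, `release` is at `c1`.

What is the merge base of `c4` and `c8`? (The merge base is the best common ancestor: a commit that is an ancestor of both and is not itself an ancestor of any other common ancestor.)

c2

Ancestors of c4: {c2, c4}.
Ancestors of c8: {c2, c8}.
Common ancestors: {c2}.
The only common ancestor is c2, so it is the merge base.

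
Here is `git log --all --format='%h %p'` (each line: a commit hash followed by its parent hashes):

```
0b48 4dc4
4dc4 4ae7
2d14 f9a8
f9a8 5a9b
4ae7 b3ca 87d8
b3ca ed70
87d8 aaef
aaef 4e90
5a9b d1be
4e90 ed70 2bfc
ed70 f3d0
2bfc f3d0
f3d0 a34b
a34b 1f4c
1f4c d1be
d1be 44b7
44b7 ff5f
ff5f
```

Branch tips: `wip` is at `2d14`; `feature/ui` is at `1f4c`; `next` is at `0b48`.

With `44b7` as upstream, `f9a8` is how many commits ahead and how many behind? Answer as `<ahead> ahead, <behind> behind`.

3 ahead, 0 behind

Reachable from f9a8: {44b7, 5a9b, d1be, f9a8, ff5f}.
Reachable from 44b7: {44b7, ff5f}.
Only in f9a8's history (ahead): {5a9b, d1be, f9a8} — 3.
Only in 44b7's history (behind): {} — 0.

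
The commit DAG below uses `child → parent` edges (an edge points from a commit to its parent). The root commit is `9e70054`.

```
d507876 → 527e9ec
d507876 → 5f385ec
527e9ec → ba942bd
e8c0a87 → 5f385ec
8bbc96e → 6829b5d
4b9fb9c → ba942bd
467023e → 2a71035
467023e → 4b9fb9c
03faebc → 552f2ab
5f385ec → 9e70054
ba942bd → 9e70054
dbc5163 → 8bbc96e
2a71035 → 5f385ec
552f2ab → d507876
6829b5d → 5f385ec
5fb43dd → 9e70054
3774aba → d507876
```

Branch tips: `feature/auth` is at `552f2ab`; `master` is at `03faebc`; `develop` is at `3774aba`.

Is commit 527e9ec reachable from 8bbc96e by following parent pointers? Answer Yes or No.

No

Ancestors of 8bbc96e: {5f385ec, 6829b5d, 8bbc96e, 9e70054}.
527e9ec is not in that set, so it is not an ancestor of 8bbc96e.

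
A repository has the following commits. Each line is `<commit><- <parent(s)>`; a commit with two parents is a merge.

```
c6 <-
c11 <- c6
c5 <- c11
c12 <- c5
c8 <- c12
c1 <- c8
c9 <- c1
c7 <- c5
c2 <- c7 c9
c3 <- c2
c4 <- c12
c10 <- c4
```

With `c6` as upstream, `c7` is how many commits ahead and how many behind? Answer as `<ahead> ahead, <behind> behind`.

Reachable from c7: {c11, c5, c6, c7}.
Reachable from c6: {c6}.
Only in c7's history (ahead): {c11, c5, c7} — 3.
Only in c6's history (behind): {} — 0.

3 ahead, 0 behind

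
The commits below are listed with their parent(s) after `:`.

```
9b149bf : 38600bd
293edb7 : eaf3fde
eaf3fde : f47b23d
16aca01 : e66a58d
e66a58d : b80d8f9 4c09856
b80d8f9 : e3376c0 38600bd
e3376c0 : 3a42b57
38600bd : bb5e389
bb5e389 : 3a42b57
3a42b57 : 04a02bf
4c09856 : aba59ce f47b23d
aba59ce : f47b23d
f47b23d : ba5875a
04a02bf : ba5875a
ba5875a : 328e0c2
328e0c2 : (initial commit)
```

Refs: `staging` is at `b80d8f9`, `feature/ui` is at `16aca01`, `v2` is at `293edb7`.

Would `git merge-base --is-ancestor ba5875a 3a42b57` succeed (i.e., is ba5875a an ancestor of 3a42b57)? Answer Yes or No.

Yes

Ancestors of 3a42b57 (commits reachable by following parents): {04a02bf, 328e0c2, 3a42b57, ba5875a}.
ba5875a is in that set, so it is an ancestor of 3a42b57.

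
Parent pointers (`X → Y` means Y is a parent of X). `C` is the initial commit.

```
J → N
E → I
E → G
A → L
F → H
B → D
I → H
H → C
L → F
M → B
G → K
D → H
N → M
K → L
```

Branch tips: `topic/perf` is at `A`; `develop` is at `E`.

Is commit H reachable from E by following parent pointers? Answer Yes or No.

Ancestors of E (commits reachable by following parents): {C, E, F, G, H, I, K, L}.
H is in that set, so it is an ancestor of E.

Yes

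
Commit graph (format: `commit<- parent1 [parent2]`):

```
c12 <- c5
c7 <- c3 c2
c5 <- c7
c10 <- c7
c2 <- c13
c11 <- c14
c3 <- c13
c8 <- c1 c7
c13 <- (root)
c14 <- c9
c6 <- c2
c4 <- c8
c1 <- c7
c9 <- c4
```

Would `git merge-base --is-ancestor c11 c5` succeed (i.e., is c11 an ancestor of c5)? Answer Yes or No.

Ancestors of c5: {c13, c2, c3, c5, c7}.
c11 is not in that set, so it is not an ancestor of c5.

No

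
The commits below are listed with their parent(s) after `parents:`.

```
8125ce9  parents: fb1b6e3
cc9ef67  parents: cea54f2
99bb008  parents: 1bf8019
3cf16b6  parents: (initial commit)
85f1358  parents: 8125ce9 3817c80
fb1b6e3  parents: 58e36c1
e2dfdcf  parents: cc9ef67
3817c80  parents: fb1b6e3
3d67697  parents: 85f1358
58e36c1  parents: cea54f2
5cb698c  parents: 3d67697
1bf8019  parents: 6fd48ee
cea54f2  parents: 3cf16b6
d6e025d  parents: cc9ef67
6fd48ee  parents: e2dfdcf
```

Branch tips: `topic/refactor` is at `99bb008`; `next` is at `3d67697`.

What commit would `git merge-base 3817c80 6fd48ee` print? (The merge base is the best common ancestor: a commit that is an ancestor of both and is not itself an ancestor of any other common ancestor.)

cea54f2

Ancestors of 3817c80: {3817c80, 3cf16b6, 58e36c1, cea54f2, fb1b6e3}.
Ancestors of 6fd48ee: {3cf16b6, 6fd48ee, cc9ef67, cea54f2, e2dfdcf}.
Common ancestors: {3cf16b6, cea54f2}.
Among these, cea54f2 is not an ancestor of any other common ancestor — it is the merge base.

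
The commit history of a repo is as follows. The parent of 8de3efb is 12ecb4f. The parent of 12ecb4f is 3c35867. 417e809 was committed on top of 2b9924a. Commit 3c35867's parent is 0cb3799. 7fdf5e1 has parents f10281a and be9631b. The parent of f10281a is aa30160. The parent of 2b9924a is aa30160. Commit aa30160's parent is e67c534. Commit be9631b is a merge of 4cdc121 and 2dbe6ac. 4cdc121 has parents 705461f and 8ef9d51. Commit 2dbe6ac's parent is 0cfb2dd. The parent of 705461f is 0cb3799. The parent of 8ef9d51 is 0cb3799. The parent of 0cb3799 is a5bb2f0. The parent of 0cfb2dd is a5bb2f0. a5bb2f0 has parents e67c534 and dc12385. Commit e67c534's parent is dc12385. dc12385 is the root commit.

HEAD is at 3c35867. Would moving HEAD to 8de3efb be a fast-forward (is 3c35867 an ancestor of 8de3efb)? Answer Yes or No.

A fast-forward from 3c35867 to 8de3efb is possible iff 3c35867 is an ancestor of 8de3efb.
Ancestors of 8de3efb: {0cb3799, 12ecb4f, 3c35867, 8de3efb, a5bb2f0, dc12385, e67c534}.
3c35867 is among them, so fast-forward is possible.

Yes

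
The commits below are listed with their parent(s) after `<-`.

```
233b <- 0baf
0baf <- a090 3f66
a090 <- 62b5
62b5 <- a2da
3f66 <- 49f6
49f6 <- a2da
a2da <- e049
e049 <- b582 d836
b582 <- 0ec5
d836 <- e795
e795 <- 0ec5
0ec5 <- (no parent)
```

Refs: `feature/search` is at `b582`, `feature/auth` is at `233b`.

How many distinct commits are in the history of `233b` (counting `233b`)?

12

Walking parent pointers from 233b: reachable set = {0baf, 0ec5, 233b, 3f66, 49f6, 62b5, a090, a2da, b582, d836, e049, e795}.
That is 12 commits.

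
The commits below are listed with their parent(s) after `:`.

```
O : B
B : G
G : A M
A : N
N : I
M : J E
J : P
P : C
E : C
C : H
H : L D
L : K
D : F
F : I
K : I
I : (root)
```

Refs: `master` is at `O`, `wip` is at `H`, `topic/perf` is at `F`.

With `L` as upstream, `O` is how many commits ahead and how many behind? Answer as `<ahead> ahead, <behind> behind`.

13 ahead, 0 behind

Reachable from O: {A, B, C, D, E, F, G, H, I, J, K, L, M, N, O, P}.
Reachable from L: {I, K, L}.
Only in O's history (ahead): {A, B, C, D, E, F, G, H, J, M, N, O, P} — 13.
Only in L's history (behind): {} — 0.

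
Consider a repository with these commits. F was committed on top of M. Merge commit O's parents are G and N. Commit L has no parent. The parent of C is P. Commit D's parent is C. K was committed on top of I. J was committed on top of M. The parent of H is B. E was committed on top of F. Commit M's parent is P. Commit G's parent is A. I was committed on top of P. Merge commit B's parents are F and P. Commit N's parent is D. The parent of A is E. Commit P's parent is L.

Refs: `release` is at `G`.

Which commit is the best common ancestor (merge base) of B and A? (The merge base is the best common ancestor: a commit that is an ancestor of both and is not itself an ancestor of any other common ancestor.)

Ancestors of B: {B, F, L, M, P}.
Ancestors of A: {A, E, F, L, M, P}.
Common ancestors: {F, L, M, P}.
Among these, F is not an ancestor of any other common ancestor — it is the merge base.

F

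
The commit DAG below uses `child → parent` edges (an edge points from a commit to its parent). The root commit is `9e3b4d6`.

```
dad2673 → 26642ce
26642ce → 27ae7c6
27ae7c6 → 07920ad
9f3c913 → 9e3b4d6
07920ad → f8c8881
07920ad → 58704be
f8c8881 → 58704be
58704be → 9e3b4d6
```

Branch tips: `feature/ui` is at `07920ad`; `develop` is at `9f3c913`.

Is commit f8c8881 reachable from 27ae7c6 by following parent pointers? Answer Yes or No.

Ancestors of 27ae7c6 (commits reachable by following parents): {07920ad, 27ae7c6, 58704be, 9e3b4d6, f8c8881}.
f8c8881 is in that set, so it is an ancestor of 27ae7c6.

Yes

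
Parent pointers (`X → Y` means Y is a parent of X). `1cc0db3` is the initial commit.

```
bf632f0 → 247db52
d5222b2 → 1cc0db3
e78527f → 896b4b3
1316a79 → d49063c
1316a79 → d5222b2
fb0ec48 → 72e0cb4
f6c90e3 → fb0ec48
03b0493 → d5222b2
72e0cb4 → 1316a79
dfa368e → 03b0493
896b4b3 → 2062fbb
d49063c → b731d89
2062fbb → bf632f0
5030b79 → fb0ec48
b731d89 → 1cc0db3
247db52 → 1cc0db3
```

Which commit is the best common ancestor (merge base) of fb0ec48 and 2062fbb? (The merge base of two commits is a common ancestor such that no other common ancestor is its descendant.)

Ancestors of fb0ec48: {1316a79, 1cc0db3, 72e0cb4, b731d89, d49063c, d5222b2, fb0ec48}.
Ancestors of 2062fbb: {1cc0db3, 2062fbb, 247db52, bf632f0}.
Common ancestors: {1cc0db3}.
The only common ancestor is 1cc0db3, so it is the merge base.

1cc0db3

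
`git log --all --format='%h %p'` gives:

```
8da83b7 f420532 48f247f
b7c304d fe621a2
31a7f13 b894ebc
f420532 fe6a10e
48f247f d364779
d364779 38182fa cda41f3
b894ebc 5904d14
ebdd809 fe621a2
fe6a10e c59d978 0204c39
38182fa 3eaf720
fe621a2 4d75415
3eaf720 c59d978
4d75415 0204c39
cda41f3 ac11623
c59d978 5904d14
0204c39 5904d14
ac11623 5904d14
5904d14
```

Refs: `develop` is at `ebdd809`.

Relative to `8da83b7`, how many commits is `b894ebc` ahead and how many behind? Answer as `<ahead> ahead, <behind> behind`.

Reachable from b894ebc: {5904d14, b894ebc}.
Reachable from 8da83b7: {0204c39, 38182fa, 3eaf720, 48f247f, 5904d14, 8da83b7, ac11623, c59d978, cda41f3, d364779, f420532, fe6a10e}.
Only in b894ebc's history (ahead): {b894ebc} — 1.
Only in 8da83b7's history (behind): {0204c39, 38182fa, 3eaf720, 48f247f, 8da83b7, ac11623, c59d978, cda41f3, d364779, f420532, fe6a10e} — 11.

1 ahead, 11 behind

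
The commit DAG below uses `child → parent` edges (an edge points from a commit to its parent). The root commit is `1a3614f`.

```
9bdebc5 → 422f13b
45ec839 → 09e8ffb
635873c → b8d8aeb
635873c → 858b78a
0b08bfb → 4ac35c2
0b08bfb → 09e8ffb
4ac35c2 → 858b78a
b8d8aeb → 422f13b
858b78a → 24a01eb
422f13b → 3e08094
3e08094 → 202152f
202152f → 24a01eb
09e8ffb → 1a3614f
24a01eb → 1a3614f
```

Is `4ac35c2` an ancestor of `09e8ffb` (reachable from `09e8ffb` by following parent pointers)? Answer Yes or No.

No

Ancestors of 09e8ffb: {09e8ffb, 1a3614f}.
4ac35c2 is not in that set, so it is not an ancestor of 09e8ffb.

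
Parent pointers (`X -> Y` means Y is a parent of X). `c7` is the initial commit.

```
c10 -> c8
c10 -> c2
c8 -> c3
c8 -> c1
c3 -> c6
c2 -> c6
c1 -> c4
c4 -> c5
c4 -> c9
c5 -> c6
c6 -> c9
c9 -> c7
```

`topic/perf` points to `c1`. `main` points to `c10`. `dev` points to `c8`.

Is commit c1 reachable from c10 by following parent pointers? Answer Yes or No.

Yes

Ancestors of c10 (commits reachable by following parents): {c1, c10, c2, c3, c4, c5, c6, c7, c8, c9}.
c1 is in that set, so it is an ancestor of c10.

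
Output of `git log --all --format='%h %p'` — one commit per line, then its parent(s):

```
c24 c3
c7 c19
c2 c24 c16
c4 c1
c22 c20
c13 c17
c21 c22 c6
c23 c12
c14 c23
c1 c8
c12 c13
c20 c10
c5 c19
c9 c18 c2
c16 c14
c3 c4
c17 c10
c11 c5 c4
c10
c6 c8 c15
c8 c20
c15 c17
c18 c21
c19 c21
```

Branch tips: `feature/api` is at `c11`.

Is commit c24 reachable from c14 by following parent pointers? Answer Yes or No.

Ancestors of c14: {c10, c12, c13, c14, c17, c23}.
c24 is not in that set, so it is not an ancestor of c14.

No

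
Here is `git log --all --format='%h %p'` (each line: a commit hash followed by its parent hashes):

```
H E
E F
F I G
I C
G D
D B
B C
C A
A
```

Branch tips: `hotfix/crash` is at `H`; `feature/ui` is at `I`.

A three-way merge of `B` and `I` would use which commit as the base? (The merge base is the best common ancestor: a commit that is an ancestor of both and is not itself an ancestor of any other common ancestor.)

C

Ancestors of B: {A, B, C}.
Ancestors of I: {A, C, I}.
Common ancestors: {A, C}.
Among these, C is not an ancestor of any other common ancestor — it is the merge base.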